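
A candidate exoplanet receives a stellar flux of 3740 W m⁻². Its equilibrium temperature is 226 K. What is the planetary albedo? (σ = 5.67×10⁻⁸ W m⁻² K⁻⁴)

A ≈ 0.84

From T_eq⁴ = S(1−A)/(4σ): 1−A = 4σT_eq⁴/S.
1−A = 4 × 5.67×10⁻⁸ × (226)⁴ / 3740 = 0.158.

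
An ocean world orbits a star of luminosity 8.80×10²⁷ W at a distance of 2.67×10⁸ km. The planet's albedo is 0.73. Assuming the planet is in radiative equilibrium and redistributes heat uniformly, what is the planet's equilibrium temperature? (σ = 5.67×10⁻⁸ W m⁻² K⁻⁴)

d = 2.67×10⁸ km = 2.67×10¹¹ m.
Flux: S = L/(4πd²) = 8.80×10²⁷/(4π×(2.67×10¹¹)²) = 9820 W m⁻².
Energy balance: absorbed = emitted ⇒ πR²·S(1−A) = 4πR²·σT_eq⁴, so T_eq⁴ = S(1−A)/(4σ).
T_eq = [9820 × 0.27 / (4 × 5.67×10⁻⁸)]^(1/4) = (1.17×10¹⁰)^(1/4) = 329 K.

T_eq ≈ 329 K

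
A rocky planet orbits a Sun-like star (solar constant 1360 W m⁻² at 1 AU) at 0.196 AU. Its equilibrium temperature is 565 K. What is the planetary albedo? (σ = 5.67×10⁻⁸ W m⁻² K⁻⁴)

A ≈ 0.35

Flux at 0.196 AU: S = 1360/0.196² = 3.54×10⁴ W m⁻².
From T_eq⁴ = S(1−A)/(4σ): 1−A = 4σT_eq⁴/S.
1−A = 4 × 5.67×10⁻⁸ × (565)⁴ / 3.54×10⁴ = 0.653.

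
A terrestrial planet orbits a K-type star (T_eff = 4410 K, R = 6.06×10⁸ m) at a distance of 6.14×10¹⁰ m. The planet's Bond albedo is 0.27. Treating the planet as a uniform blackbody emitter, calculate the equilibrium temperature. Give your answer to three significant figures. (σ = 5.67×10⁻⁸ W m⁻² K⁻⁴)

T_eq ≈ 286 K

L = 4πR_⋆²σT_⋆⁴ = 4π(6.06×10⁸)² × 5.67×10⁻⁸ × (4410)⁴ = 9.90×10²⁵ W.
S = L/(4πd²) = 2090 W m⁻².
Energy balance: absorbed = emitted ⇒ πR²·S(1−A) = 4πR²·σT_eq⁴, so T_eq⁴ = S(1−A)/(4σ).
T_eq = [2090 × 0.73 / (4 × 5.67×10⁻⁸)]^(1/4) = (6.72×10⁹)^(1/4) = 286 K.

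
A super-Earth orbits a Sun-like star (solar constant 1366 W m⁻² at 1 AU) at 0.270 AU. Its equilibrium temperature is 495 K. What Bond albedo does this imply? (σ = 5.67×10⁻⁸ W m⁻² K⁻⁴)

A ≈ 0.27

Flux at 0.270 AU: S = 1366/0.270² = 1.87×10⁴ W m⁻².
From T_eq⁴ = S(1−A)/(4σ): 1−A = 4σT_eq⁴/S.
1−A = 4 × 5.67×10⁻⁸ × (495)⁴ / 1.87×10⁴ = 0.727.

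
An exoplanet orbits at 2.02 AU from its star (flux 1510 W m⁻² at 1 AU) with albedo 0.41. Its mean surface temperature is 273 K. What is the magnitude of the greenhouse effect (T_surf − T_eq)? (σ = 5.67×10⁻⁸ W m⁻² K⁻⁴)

ΔT ≈ 96.9 K

S = 1510/2.02² = 370.1 W m⁻².
T_eq = [S(1−A)/(4σ)]^(1/4) = [370.1×0.59/(4×5.67×10⁻⁸)]^(1/4) = 176.1 K.
ΔT = T_surf − T_eq = 273 − 176.1.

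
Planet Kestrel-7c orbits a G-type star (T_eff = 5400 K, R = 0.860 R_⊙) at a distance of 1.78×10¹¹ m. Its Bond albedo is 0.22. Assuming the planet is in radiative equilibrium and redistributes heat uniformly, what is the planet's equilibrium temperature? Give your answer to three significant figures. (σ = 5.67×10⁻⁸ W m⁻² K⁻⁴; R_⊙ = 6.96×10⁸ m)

T_eq ≈ 208 K

R_⋆ = 0.860 × 6.96×10⁸ = 5.99×10⁸ m.
L = 4πR_⋆²σT_⋆⁴ = 4π(5.99×10⁸)² × 5.67×10⁻⁸ × (5400)⁴ = 2.17×10²⁶ W.
S = L/(4πd²) = 545 W m⁻².
Energy balance: absorbed = emitted ⇒ πR²·S(1−A) = 4πR²·σT_eq⁴, so T_eq⁴ = S(1−A)/(4σ).
T_eq = [545 × 0.78 / (4 × 5.67×10⁻⁸)]^(1/4) = (1.87×10⁹)^(1/4) = 208 K.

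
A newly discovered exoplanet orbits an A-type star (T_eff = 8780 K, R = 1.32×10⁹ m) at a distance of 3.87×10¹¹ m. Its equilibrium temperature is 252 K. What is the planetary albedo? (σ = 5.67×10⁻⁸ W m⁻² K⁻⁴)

L = 4πR_⋆²σT_⋆⁴ = 4π(1.32×10⁹)² × 5.67×10⁻⁸ × (8780)⁴ = 7.38×10²⁷ W.
S = L/(4πd²) = 3920 W m⁻².
From T_eq⁴ = S(1−A)/(4σ): 1−A = 4σT_eq⁴/S.
1−A = 4 × 5.67×10⁻⁸ × (252)⁴ / 3920 = 0.233.

A ≈ 0.77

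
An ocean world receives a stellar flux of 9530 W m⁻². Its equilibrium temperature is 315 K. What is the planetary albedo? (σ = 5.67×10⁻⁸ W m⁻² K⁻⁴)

A ≈ 0.77

From T_eq⁴ = S(1−A)/(4σ): 1−A = 4σT_eq⁴/S.
1−A = 4 × 5.67×10⁻⁸ × (315)⁴ / 9530 = 0.234.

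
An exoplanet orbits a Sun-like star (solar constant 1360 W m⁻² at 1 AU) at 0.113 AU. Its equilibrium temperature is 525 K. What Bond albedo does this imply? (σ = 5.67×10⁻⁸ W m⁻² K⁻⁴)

Flux at 0.113 AU: S = 1360/0.113² = 1.07×10⁵ W m⁻².
From T_eq⁴ = S(1−A)/(4σ): 1−A = 4σT_eq⁴/S.
1−A = 4 × 5.67×10⁻⁸ × (525)⁴ / 1.07×10⁵ = 0.162.

A ≈ 0.84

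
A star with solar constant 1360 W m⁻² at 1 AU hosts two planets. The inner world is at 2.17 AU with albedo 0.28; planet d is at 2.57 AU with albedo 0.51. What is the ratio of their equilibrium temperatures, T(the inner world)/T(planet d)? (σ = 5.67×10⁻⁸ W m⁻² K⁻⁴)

T_eq = [S₀(1−A)/(4σd²)]^(1/4), so T ∝ (1−A)^(1/4) / √d.
T₁ = [1360×0.72/(4×5.67×10⁻⁸×2.17²)]^(1/4) = 174.01 K.
T₂ = [1360×0.49/(4×5.67×10⁻⁸×2.57²)]^(1/4) = 145.23 K.

T₁/T₂ ≈ 1.198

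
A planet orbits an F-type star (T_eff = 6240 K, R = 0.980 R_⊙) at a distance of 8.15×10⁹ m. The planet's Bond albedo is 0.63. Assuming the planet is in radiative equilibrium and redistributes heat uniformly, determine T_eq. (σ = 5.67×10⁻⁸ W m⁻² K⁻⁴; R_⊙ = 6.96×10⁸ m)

T_eq ≈ 996 K

R_⋆ = 0.980 × 6.96×10⁸ = 6.82×10⁸ m.
L = 4πR_⋆²σT_⋆⁴ = 4π(6.82×10⁸)² × 5.67×10⁻⁸ × (6240)⁴ = 5.03×10²⁶ W.
S = L/(4πd²) = 6.02×10⁵ W m⁻².
Energy balance: absorbed = emitted ⇒ πR²·S(1−A) = 4πR²·σT_eq⁴, so T_eq⁴ = S(1−A)/(4σ).
T_eq = [6.02×10⁵ × 0.37 / (4 × 5.67×10⁻⁸)]^(1/4) = (9.82×10¹¹)^(1/4) = 996 K.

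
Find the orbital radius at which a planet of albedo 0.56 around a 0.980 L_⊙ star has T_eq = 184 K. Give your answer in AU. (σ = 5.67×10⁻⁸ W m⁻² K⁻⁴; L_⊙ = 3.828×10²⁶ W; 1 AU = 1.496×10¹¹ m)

d ≈ 1.50 AU

L = 0.980 × 3.828×10²⁶ = 3.75×10²⁶ W.
From T_eq⁴ = L(1−A)/(16πσd²): d = √[L(1−A)/(16πσT_eq⁴)].
d = √[3.75×10²⁶ × 0.44 / (16π × 5.67×10⁻⁸ × (184)⁴)] = 2.25×10¹¹ m = 1.50 AU.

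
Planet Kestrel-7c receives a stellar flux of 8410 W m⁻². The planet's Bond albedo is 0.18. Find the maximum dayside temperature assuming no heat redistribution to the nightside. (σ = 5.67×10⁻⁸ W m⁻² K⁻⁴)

T_ss ≈ 591 K

With no redistribution each surface element balances locally: S(1−A) = σT⁴.
T = [8410 × 0.82 / 5.67×10⁻⁸]^(1/4) = (1.22×10¹¹)^(1/4) = 591 K.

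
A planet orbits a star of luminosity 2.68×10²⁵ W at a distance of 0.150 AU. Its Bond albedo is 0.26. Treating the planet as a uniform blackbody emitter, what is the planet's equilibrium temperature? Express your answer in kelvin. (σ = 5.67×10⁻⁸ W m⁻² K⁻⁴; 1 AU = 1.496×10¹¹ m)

T_eq ≈ 343 K

d = 0.150 AU = 2.24×10¹⁰ m.
Flux: S = L/(4πd²) = 2.68×10²⁵/(4π×(2.24×10¹⁰)²) = 4240 W m⁻².
Energy balance: absorbed = emitted ⇒ πR²·S(1−A) = 4πR²·σT_eq⁴, so T_eq⁴ = S(1−A)/(4σ).
T_eq = [4240 × 0.74 / (4 × 5.67×10⁻⁸)]^(1/4) = (1.38×10¹⁰)^(1/4) = 343 K.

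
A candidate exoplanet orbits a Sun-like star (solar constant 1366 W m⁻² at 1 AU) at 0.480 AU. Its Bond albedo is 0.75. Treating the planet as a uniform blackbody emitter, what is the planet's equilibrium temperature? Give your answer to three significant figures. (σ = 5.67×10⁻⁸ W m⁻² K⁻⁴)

T_eq ≈ 284 K

Flux at 0.480 AU: S = 1366/0.480² = 5930 W m⁻².
Energy balance: absorbed = emitted ⇒ πR²·S(1−A) = 4πR²·σT_eq⁴, so T_eq⁴ = S(1−A)/(4σ).
T_eq = [5930 × 0.25 / (4 × 5.67×10⁻⁸)]^(1/4) = (6.54×10⁹)^(1/4) = 284 K.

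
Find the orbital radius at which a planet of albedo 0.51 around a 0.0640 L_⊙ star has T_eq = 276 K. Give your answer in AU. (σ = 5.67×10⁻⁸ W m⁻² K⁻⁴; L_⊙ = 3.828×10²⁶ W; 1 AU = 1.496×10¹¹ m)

L = 0.0640 × 3.828×10²⁶ = 2.45×10²⁵ W.
From T_eq⁴ = L(1−A)/(16πσd²): d = √[L(1−A)/(16πσT_eq⁴)].
d = √[2.45×10²⁵ × 0.49 / (16π × 5.67×10⁻⁸ × (276)⁴)] = 2.69×10¹⁰ m = 0.180 AU.

d ≈ 0.180 AU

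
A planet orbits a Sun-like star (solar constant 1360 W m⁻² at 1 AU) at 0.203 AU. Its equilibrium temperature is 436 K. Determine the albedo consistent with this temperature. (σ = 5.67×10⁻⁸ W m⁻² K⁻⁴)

Flux at 0.203 AU: S = 1360/0.203² = 3.30×10⁴ W m⁻².
From T_eq⁴ = S(1−A)/(4σ): 1−A = 4σT_eq⁴/S.
1−A = 4 × 5.67×10⁻⁸ × (436)⁴ / 3.30×10⁴ = 0.248.

A ≈ 0.75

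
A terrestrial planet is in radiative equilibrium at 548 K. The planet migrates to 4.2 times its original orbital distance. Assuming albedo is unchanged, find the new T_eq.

T_eq ≈ 267 K

T_eq ∝ L^(1/4) · d^(−1/2).
T′ = 548 / 4.2^(1/2) = 267 K.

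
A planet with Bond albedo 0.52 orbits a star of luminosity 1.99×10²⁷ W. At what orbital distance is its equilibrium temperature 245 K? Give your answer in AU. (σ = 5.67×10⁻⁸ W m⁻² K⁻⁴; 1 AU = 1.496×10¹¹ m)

From T_eq⁴ = L(1−A)/(16πσd²): d = √[L(1−A)/(16πσT_eq⁴)].
d = √[1.99×10²⁷ × 0.48 / (16π × 5.67×10⁻⁸ × (245)⁴)] = 3.05×10¹¹ m = 2.04 AU.

d ≈ 2.04 AU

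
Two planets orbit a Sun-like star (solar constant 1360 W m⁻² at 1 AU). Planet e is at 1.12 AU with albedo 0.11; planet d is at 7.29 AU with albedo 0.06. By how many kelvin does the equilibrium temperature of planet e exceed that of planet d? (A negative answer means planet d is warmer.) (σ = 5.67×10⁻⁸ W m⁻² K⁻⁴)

ΔT ≈ 153.9 K

T_eq = [S₀(1−A)/(4σd²)]^(1/4), so T ∝ (1−A)^(1/4) / √d.
T₁ = [1360×0.89/(4×5.67×10⁻⁸×1.12²)]^(1/4) = 255.40 K.
T₂ = [1360×0.94/(4×5.67×10⁻⁸×7.29²)]^(1/4) = 101.48 K.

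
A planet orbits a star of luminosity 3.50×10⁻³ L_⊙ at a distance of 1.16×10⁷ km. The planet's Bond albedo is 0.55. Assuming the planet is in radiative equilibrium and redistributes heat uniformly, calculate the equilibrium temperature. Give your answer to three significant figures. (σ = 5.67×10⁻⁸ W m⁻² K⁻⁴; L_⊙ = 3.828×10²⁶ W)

T_eq ≈ 199 K

d = 1.16×10⁷ km = 1.16×10¹⁰ m.
L = 3.50×10⁻³ × 3.828×10²⁶ = 1.34×10²⁴ W.
Flux: S = L/(4πd²) = 1.34×10²⁴/(4π×(1.16×10¹⁰)²) = 792 W m⁻².
Energy balance: absorbed = emitted ⇒ πR²·S(1−A) = 4πR²·σT_eq⁴, so T_eq⁴ = S(1−A)/(4σ).
T_eq = [792 × 0.45 / (4 × 5.67×10⁻⁸)]^(1/4) = (1.57×10⁹)^(1/4) = 199 K.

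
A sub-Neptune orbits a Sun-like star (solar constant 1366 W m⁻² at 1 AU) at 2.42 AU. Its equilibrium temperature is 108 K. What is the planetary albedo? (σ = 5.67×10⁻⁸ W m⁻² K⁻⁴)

Flux at 2.42 AU: S = 1366/2.42² = 233 W m⁻².
From T_eq⁴ = S(1−A)/(4σ): 1−A = 4σT_eq⁴/S.
1−A = 4 × 5.67×10⁻⁸ × (108)⁴ / 233 = 0.132.

A ≈ 0.87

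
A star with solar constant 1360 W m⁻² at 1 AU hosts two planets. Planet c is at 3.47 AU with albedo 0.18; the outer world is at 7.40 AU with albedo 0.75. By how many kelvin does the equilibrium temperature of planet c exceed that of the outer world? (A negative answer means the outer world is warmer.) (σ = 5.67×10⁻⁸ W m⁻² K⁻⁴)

T_eq = [S₀(1−A)/(4σd²)]^(1/4), so T ∝ (1−A)^(1/4) / √d.
T₁ = [1360×0.82/(4×5.67×10⁻⁸×3.47²)]^(1/4) = 142.16 K.
T₂ = [1360×0.25/(4×5.67×10⁻⁸×7.40²)]^(1/4) = 72.33 K.

ΔT ≈ 69.8 K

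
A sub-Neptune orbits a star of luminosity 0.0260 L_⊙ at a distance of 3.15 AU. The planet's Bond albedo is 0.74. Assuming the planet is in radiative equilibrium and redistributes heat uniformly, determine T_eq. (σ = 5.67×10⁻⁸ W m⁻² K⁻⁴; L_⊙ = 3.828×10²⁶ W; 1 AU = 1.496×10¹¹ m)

d = 3.15 AU = 4.71×10¹¹ m.
L = 0.0260 × 3.828×10²⁶ = 9.95×10²⁴ W.
Flux: S = L/(4πd²) = 9.95×10²⁴/(4π×(4.71×10¹¹)²) = 3.57 W m⁻².
Energy balance: absorbed = emitted ⇒ πR²·S(1−A) = 4πR²·σT_eq⁴, so T_eq⁴ = S(1−A)/(4σ).
T_eq = [3.57 × 0.26 / (4 × 5.67×10⁻⁸)]^(1/4) = (4.09×10⁶)^(1/4) = 45.0 K.

T_eq ≈ 45.0 K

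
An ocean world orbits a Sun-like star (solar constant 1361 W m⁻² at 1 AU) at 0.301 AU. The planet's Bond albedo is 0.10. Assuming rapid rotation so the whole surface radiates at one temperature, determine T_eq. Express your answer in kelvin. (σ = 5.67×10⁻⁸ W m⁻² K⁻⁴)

T_eq ≈ 494 K

Flux at 0.301 AU: S = 1361/0.301² = 1.50×10⁴ W m⁻².
Energy balance: absorbed = emitted ⇒ πR²·S(1−A) = 4πR²·σT_eq⁴, so T_eq⁴ = S(1−A)/(4σ).
T_eq = [1.50×10⁴ × 0.90 / (4 × 5.67×10⁻⁸)]^(1/4) = (5.96×10¹⁰)^(1/4) = 494 K.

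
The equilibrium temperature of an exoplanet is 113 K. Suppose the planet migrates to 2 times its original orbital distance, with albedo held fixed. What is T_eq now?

T_eq ≈ 79.9 K

T_eq ∝ L^(1/4) · d^(−1/2).
T′ = 113 / 2^(1/2) = 79.9 K.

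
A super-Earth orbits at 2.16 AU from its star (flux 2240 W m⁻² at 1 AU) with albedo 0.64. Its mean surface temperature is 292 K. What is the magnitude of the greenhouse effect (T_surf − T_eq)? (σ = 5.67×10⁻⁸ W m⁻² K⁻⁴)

S = 2240/2.16² = 480.1 W m⁻².
T_eq = [S(1−A)/(4σ)]^(1/4) = [480.1×0.36/(4×5.67×10⁻⁸)]^(1/4) = 166.1 K.
ΔT = T_surf − T_eq = 292 − 166.1.

ΔT ≈ 125.9 K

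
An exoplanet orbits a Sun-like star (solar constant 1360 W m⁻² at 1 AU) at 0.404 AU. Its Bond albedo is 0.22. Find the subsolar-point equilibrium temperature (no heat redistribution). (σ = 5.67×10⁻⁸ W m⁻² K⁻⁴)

T_ss ≈ 582 K

Flux at 0.404 AU: S = 1360/0.404² = 8330 W m⁻².
At the subsolar point the surface absorbs S(1−A) and emits σT⁴ per unit area — no factor of 4, since only the local patch is in balance.
T = [8330 × 0.78 / 5.67×10⁻⁸]^(1/4) = (1.15×10¹¹)^(1/4) = 582 K.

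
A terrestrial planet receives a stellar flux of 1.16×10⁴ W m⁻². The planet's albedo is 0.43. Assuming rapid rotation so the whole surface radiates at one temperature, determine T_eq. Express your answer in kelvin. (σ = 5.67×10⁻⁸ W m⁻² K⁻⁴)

T_eq ≈ 413 K

Energy balance: absorbed = emitted ⇒ πR²·S(1−A) = 4πR²·σT_eq⁴, so T_eq⁴ = S(1−A)/(4σ).
T_eq = [1.16×10⁴ × 0.57 / (4 × 5.67×10⁻⁸)]^(1/4) = (2.92×10¹⁰)^(1/4) = 413 K.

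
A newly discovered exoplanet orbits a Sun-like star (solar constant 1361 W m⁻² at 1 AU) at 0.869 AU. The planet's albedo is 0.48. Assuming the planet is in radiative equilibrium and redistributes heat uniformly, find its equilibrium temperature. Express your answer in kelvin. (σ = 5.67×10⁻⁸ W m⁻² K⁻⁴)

Flux at 0.869 AU: S = 1361/0.869² = 1800 W m⁻².
Energy balance: absorbed = emitted ⇒ πR²·S(1−A) = 4πR²·σT_eq⁴, so T_eq⁴ = S(1−A)/(4σ).
T_eq = [1800 × 0.52 / (4 × 5.67×10⁻⁸)]^(1/4) = (4.13×10⁹)^(1/4) = 254 K.

T_eq ≈ 254 K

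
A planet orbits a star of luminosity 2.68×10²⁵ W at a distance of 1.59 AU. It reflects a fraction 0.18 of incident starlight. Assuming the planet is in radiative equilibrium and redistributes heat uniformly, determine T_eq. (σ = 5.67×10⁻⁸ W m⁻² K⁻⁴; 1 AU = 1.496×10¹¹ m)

T_eq ≈ 108 K

d = 1.59 AU = 2.38×10¹¹ m.
Flux: S = L/(4πd²) = 2.68×10²⁵/(4π×(2.38×10¹¹)²) = 37.7 W m⁻².
Energy balance: absorbed = emitted ⇒ πR²·S(1−A) = 4πR²·σT_eq⁴, so T_eq⁴ = S(1−A)/(4σ).
T_eq = [37.7 × 0.82 / (4 × 5.67×10⁻⁸)]^(1/4) = (1.36×10⁸)^(1/4) = 108 K.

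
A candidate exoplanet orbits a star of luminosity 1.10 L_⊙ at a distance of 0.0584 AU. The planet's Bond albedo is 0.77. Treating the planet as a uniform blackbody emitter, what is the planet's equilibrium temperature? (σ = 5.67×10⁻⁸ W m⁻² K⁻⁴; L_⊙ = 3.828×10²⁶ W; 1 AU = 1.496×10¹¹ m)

d = 0.0584 AU = 8.74×10⁹ m.
L = 1.10 × 3.828×10²⁶ = 4.21×10²⁶ W.
Flux: S = L/(4πd²) = 4.21×10²⁶/(4π×(8.74×10⁹)²) = 4.39×10⁵ W m⁻².
Energy balance: absorbed = emitted ⇒ πR²·S(1−A) = 4πR²·σT_eq⁴, so T_eq⁴ = S(1−A)/(4σ).
T_eq = [4.39×10⁵ × 0.23 / (4 × 5.67×10⁻⁸)]^(1/4) = (4.45×10¹¹)^(1/4) = 817 K.

T_eq ≈ 817 K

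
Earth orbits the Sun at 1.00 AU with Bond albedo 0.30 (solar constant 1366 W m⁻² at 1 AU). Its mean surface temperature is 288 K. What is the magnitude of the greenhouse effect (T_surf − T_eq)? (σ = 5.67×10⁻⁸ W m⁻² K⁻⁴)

ΔT ≈ 33.2 K

S = 1366/1.00² = 1366 W m⁻².
T_eq = [S(1−A)/(4σ)]^(1/4) = [1366×0.70/(4×5.67×10⁻⁸)]^(1/4) = 254.8 K.
ΔT = T_surf − T_eq = 288 − 254.8.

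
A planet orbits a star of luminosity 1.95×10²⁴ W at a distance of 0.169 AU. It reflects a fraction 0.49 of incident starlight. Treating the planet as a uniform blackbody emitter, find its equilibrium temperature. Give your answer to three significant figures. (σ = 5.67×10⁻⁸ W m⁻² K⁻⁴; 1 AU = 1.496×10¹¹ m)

T_eq ≈ 153 K

d = 0.169 AU = 2.53×10¹⁰ m.
Flux: S = L/(4πd²) = 1.95×10²⁴/(4π×(2.53×10¹⁰)²) = 243 W m⁻².
Energy balance: absorbed = emitted ⇒ πR²·S(1−A) = 4πR²·σT_eq⁴, so T_eq⁴ = S(1−A)/(4σ).
T_eq = [243 × 0.51 / (4 × 5.67×10⁻⁸)]^(1/4) = (5.46×10⁸)^(1/4) = 153 K.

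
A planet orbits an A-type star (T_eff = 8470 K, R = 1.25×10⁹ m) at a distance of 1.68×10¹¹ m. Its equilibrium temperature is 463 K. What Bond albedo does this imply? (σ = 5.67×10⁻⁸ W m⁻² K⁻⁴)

L = 4πR_⋆²σT_⋆⁴ = 4π(1.25×10⁹)² × 5.67×10⁻⁸ × (8470)⁴ = 5.73×10²⁷ W.
S = L/(4πd²) = 1.62×10⁴ W m⁻².
From T_eq⁴ = S(1−A)/(4σ): 1−A = 4σT_eq⁴/S.
1−A = 4 × 5.67×10⁻⁸ × (463)⁴ / 1.62×10⁴ = 0.645.

A ≈ 0.35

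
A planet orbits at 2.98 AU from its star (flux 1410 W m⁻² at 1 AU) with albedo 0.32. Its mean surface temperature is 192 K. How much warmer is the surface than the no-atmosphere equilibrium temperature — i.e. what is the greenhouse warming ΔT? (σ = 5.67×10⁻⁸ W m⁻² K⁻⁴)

ΔT ≈ 44.3 K

S = 1410/2.98² = 158.8 W m⁻².
T_eq = [S(1−A)/(4σ)]^(1/4) = [158.8×0.68/(4×5.67×10⁻⁸)]^(1/4) = 147.7 K.
ΔT = T_surf − T_eq = 192 − 147.7.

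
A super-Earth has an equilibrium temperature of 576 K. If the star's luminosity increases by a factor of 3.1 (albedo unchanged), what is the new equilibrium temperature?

T_eq ≈ 764 K

T_eq ∝ L^(1/4) · d^(−1/2).
T′ = 576 × 3.1^(1/4) = 764 K.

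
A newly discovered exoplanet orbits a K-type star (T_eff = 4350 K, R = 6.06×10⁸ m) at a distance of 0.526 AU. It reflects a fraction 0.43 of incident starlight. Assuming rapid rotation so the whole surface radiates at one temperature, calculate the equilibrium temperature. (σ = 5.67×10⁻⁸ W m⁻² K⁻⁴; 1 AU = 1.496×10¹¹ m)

d = 0.526 AU = 7.87×10¹⁰ m.
L = 4πR_⋆²σT_⋆⁴ = 4π(6.06×10⁸)² × 5.67×10⁻⁸ × (4350)⁴ = 9.37×10²⁵ W.
S = L/(4πd²) = 1200 W m⁻².
Energy balance: absorbed = emitted ⇒ πR²·S(1−A) = 4πR²·σT_eq⁴, so T_eq⁴ = S(1−A)/(4σ).
T_eq = [1200 × 0.57 / (4 × 5.67×10⁻⁸)]^(1/4) = (3.03×10⁹)^(1/4) = 235 K.

T_eq ≈ 235 K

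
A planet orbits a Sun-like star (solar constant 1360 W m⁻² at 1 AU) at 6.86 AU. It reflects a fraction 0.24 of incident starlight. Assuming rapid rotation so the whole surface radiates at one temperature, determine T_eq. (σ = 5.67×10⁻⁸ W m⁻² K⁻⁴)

T_eq ≈ 99.2 K

Flux at 6.86 AU: S = 1360/6.86² = 28.9 W m⁻².
Energy balance: absorbed = emitted ⇒ πR²·S(1−A) = 4πR²·σT_eq⁴, so T_eq⁴ = S(1−A)/(4σ).
T_eq = [28.9 × 0.76 / (4 × 5.67×10⁻⁸)]^(1/4) = (9.68×10⁷)^(1/4) = 99.2 K.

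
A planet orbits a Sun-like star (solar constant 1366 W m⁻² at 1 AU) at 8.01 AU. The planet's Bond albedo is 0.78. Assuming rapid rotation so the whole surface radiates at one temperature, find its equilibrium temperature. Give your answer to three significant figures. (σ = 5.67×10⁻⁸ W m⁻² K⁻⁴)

Flux at 8.01 AU: S = 1366/8.01² = 21.3 W m⁻².
Energy balance: absorbed = emitted ⇒ πR²·S(1−A) = 4πR²·σT_eq⁴, so T_eq⁴ = S(1−A)/(4σ).
T_eq = [21.3 × 0.22 / (4 × 5.67×10⁻⁸)]^(1/4) = (2.07×10⁷)^(1/4) = 67.4 K.

T_eq ≈ 67.4 K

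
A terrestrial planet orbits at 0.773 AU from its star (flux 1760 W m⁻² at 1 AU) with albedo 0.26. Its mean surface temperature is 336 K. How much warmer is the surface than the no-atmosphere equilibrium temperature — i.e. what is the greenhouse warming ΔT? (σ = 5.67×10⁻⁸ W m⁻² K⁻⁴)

ΔT ≈ 22.9 K

S = 1760/0.773² = 2945 W m⁻².
T_eq = [S(1−A)/(4σ)]^(1/4) = [2945×0.74/(4×5.67×10⁻⁸)]^(1/4) = 313.1 K.
ΔT = T_surf − T_eq = 336 − 313.1.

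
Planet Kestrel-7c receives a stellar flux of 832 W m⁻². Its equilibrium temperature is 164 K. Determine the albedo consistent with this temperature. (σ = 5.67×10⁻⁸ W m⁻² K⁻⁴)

From T_eq⁴ = S(1−A)/(4σ): 1−A = 4σT_eq⁴/S.
1−A = 4 × 5.67×10⁻⁸ × (164)⁴ / 832 = 0.197.

A ≈ 0.80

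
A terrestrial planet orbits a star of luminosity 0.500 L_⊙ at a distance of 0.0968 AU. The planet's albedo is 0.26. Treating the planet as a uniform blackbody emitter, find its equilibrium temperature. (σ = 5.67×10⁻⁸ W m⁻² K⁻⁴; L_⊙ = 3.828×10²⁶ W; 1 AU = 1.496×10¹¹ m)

d = 0.0968 AU = 1.45×10¹⁰ m.
L = 0.500 × 3.828×10²⁶ = 1.91×10²⁶ W.
Flux: S = L/(4πd²) = 1.91×10²⁶/(4π×(1.45×10¹⁰)²) = 7.26×10⁴ W m⁻².
Energy balance: absorbed = emitted ⇒ πR²·S(1−A) = 4πR²·σT_eq⁴, so T_eq⁴ = S(1−A)/(4σ).
T_eq = [7.26×10⁴ × 0.74 / (4 × 5.67×10⁻⁸)]^(1/4) = (2.37×10¹¹)^(1/4) = 698 K.

T_eq ≈ 698 K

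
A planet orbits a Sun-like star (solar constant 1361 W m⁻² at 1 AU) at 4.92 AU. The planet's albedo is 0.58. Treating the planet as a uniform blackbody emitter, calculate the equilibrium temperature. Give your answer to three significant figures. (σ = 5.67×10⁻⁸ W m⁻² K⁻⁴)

Flux at 4.92 AU: S = 1361/4.92² = 56.2 W m⁻².
Energy balance: absorbed = emitted ⇒ πR²·S(1−A) = 4πR²·σT_eq⁴, so T_eq⁴ = S(1−A)/(4σ).
T_eq = [56.2 × 0.42 / (4 × 5.67×10⁻⁸)]^(1/4) = (1.04×10⁸)^(1/4) = 101 K.

T_eq ≈ 101 K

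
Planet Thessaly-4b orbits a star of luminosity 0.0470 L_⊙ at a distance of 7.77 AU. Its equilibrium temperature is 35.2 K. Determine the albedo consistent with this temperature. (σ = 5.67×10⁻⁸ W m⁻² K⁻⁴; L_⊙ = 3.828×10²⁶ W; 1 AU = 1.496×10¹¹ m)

A ≈ 0.67

d = 7.77 AU = 1.16×10¹² m.
L = 0.0470 × 3.828×10²⁶ = 1.80×10²⁵ W.
Flux: S = L/(4πd²) = 1.80×10²⁵/(4π×(1.16×10¹²)²) = 1.06 W m⁻².
From T_eq⁴ = S(1−A)/(4σ): 1−A = 4σT_eq⁴/S.
1−A = 4 × 5.67×10⁻⁸ × (35.2)⁴ / 1.06 = 0.329.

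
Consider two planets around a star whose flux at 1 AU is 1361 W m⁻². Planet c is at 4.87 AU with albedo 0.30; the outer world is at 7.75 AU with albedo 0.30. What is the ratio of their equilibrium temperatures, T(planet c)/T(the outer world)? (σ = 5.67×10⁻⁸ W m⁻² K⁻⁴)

T_eq = [S₀(1−A)/(4σd²)]^(1/4), so T ∝ (1−A)^(1/4) / √d.
T₁ = [1361×0.70/(4×5.67×10⁻⁸×4.87²)]^(1/4) = 115.36 K.
T₂ = [1361×0.70/(4×5.67×10⁻⁸×7.75²)]^(1/4) = 91.45 K.

T₁/T₂ ≈ 1.261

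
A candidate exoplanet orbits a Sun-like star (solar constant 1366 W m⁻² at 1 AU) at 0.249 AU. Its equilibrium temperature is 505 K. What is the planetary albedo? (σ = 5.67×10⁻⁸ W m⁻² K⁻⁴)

Flux at 0.249 AU: S = 1366/0.249² = 2.20×10⁴ W m⁻².
From T_eq⁴ = S(1−A)/(4σ): 1−A = 4σT_eq⁴/S.
1−A = 4 × 5.67×10⁻⁸ × (505)⁴ / 2.20×10⁴ = 0.670.

A ≈ 0.33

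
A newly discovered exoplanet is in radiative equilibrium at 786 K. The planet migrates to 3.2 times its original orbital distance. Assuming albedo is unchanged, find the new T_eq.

T_eq ≈ 439 K

T_eq ∝ L^(1/4) · d^(−1/2).
T′ = 786 / 3.2^(1/2) = 439 K.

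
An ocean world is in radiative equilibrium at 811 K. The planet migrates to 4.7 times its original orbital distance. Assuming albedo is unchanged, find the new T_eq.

T_eq ∝ L^(1/4) · d^(−1/2).
T′ = 811 / 4.7^(1/2) = 374 K.

T_eq ≈ 374 K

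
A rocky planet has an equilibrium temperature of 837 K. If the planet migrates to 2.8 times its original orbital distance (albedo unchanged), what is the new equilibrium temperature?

T_eq ∝ L^(1/4) · d^(−1/2).
T′ = 837 / 2.8^(1/2) = 500 K.

T_eq ≈ 500 K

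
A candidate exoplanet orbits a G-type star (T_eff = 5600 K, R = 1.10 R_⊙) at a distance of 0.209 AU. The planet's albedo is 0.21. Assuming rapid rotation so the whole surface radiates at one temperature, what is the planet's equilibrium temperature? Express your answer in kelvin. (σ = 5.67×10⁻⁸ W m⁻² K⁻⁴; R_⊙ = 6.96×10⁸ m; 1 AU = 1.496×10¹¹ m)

R_⋆ = 1.10 × 6.96×10⁸ = 7.66×10⁸ m.
d = 0.209 AU = 3.13×10¹⁰ m.
L = 4πR_⋆²σT_⋆⁴ = 4π(7.66×10⁸)² × 5.67×10⁻⁸ × (5600)⁴ = 4.11×10²⁶ W.
S = L/(4πd²) = 3.34×10⁴ W m⁻².
Energy balance: absorbed = emitted ⇒ πR²·S(1−A) = 4πR²·σT_eq⁴, so T_eq⁴ = S(1−A)/(4σ).
T_eq = [3.34×10⁴ × 0.79 / (4 × 5.67×10⁻⁸)]^(1/4) = (1.16×10¹¹)^(1/4) = 584 K.

T_eq ≈ 584 K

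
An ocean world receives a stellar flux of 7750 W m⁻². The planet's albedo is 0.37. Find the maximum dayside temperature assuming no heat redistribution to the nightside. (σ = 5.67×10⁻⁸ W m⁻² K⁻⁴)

T_ss ≈ 542 K

With no redistribution each surface element balances locally: S(1−A) = σT⁴.
T = [7750 × 0.63 / 5.67×10⁻⁸]^(1/4) = (8.61×10¹⁰)^(1/4) = 542 K.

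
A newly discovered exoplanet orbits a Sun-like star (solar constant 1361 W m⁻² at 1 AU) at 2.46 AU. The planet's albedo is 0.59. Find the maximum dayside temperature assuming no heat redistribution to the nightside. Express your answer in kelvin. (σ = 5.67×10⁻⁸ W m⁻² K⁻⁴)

T_ss ≈ 201 K

Flux at 2.46 AU: S = 1361/2.46² = 225 W m⁻².
With no redistribution each surface element balances locally: S(1−A) = σT⁴.
T = [225 × 0.41 / 5.67×10⁻⁸]^(1/4) = (1.63×10⁹)^(1/4) = 201 K.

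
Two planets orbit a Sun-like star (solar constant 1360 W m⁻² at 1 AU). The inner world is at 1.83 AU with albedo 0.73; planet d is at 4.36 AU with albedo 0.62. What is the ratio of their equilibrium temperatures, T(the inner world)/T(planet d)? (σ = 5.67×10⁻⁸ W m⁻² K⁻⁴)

T_eq = [S₀(1−A)/(4σd²)]^(1/4), so T ∝ (1−A)^(1/4) / √d.
T₁ = [1360×0.27/(4×5.67×10⁻⁸×1.83²)]^(1/4) = 148.28 K.
T₂ = [1360×0.38/(4×5.67×10⁻⁸×4.36²)]^(1/4) = 104.63 K.

T₁/T₂ ≈ 1.417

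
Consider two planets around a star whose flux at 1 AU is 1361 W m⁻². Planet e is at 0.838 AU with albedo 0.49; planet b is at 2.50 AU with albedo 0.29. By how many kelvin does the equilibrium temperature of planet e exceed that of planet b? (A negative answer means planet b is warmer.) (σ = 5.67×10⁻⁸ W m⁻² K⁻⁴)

T_eq = [S₀(1−A)/(4σd²)]^(1/4), so T ∝ (1−A)^(1/4) / √d.
T₁ = [1361×0.51/(4×5.67×10⁻⁸×0.838²)]^(1/4) = 256.94 K.
T₂ = [1361×0.71/(4×5.67×10⁻⁸×2.50²)]^(1/4) = 161.58 K.

ΔT ≈ 95.4 K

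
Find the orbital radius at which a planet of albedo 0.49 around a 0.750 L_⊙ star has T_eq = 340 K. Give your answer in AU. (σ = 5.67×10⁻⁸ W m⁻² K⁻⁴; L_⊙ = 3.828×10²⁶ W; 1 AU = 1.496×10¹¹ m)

d ≈ 0.414 AU

L = 0.750 × 3.828×10²⁶ = 2.87×10²⁶ W.
From T_eq⁴ = L(1−A)/(16πσd²): d = √[L(1−A)/(16πσT_eq⁴)].
d = √[2.87×10²⁶ × 0.51 / (16π × 5.67×10⁻⁸ × (340)⁴)] = 6.20×10¹⁰ m = 0.414 AU.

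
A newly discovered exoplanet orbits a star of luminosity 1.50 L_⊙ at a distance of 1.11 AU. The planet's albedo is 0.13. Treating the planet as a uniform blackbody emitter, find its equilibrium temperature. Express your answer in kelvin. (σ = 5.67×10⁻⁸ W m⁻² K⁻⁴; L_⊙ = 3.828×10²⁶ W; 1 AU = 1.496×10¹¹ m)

d = 1.11 AU = 1.66×10¹¹ m.
L = 1.50 × 3.828×10²⁶ = 5.74×10²⁶ W.
Flux: S = L/(4πd²) = 5.74×10²⁶/(4π×(1.66×10¹¹)²) = 1660 W m⁻².
Energy balance: absorbed = emitted ⇒ πR²·S(1−A) = 4πR²·σT_eq⁴, so T_eq⁴ = S(1−A)/(4σ).
T_eq = [1660 × 0.87 / (4 × 5.67×10⁻⁸)]^(1/4) = (6.36×10⁹)^(1/4) = 282 K.

T_eq ≈ 282 K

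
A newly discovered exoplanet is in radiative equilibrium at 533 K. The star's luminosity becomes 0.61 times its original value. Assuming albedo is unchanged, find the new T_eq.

T_eq ≈ 471 K

T_eq ∝ L^(1/4) · d^(−1/2).
T′ = 533 × 0.61^(1/4) = 471 K.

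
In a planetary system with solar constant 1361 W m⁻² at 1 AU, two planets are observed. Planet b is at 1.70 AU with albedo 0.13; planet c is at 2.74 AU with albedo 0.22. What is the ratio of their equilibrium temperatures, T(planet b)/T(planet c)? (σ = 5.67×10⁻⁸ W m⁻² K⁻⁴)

T_eq = [S₀(1−A)/(4σd²)]^(1/4), so T ∝ (1−A)^(1/4) / √d.
T₁ = [1361×0.87/(4×5.67×10⁻⁸×1.70²)]^(1/4) = 206.16 K.
T₂ = [1361×0.78/(4×5.67×10⁻⁸×2.74²)]^(1/4) = 158.02 K.

T₁/T₂ ≈ 1.305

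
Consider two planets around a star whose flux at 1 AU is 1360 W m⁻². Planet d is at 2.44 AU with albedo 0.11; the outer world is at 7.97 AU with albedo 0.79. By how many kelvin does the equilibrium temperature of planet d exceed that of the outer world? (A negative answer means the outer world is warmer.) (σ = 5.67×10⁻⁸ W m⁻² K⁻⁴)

ΔT ≈ 106.3 K

T_eq = [S₀(1−A)/(4σd²)]^(1/4), so T ∝ (1−A)^(1/4) / √d.
T₁ = [1360×0.89/(4×5.67×10⁻⁸×2.44²)]^(1/4) = 173.03 K.
T₂ = [1360×0.21/(4×5.67×10⁻⁸×7.97²)]^(1/4) = 66.73 K.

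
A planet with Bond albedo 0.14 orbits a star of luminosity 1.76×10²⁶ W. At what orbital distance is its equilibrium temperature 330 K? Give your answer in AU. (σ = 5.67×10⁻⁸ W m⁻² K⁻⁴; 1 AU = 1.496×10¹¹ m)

d ≈ 0.447 AU

From T_eq⁴ = L(1−A)/(16πσd²): d = √[L(1−A)/(16πσT_eq⁴)].
d = √[1.76×10²⁶ × 0.86 / (16π × 5.67×10⁻⁸ × (330)⁴)] = 6.69×10¹⁰ m = 0.447 AU.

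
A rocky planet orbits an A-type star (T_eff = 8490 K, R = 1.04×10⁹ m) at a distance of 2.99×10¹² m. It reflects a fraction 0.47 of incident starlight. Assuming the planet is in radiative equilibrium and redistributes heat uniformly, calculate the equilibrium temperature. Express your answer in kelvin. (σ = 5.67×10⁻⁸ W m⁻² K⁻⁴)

L = 4πR_⋆²σT_⋆⁴ = 4π(1.04×10⁹)² × 5.67×10⁻⁸ × (8490)⁴ = 4.00×10²⁷ W.
S = L/(4πd²) = 35.6 W m⁻².
Energy balance: absorbed = emitted ⇒ πR²·S(1−A) = 4πR²·σT_eq⁴, so T_eq⁴ = S(1−A)/(4σ).
T_eq = [35.6 × 0.53 / (4 × 5.67×10⁻⁸)]^(1/4) = (8.33×10⁷)^(1/4) = 95.5 K.

T_eq ≈ 95.5 K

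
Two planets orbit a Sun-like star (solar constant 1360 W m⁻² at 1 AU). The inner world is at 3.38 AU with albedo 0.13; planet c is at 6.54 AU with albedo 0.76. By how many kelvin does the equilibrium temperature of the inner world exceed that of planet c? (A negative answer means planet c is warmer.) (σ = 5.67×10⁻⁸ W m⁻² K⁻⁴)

ΔT ≈ 70.0 K

T_eq = [S₀(1−A)/(4σd²)]^(1/4), so T ∝ (1−A)^(1/4) / √d.
T₁ = [1360×0.87/(4×5.67×10⁻⁸×3.38²)]^(1/4) = 146.18 K.
T₂ = [1360×0.24/(4×5.67×10⁻⁸×6.54²)]^(1/4) = 76.16 K.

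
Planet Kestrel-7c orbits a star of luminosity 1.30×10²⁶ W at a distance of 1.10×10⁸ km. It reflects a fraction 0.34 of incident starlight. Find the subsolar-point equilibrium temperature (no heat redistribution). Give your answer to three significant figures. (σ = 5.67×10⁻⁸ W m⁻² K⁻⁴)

T_ss ≈ 316 K

d = 1.10×10⁸ km = 1.10×10¹¹ m.
Flux: S = L/(4πd²) = 1.30×10²⁶/(4π×(1.10×10¹¹)²) = 855 W m⁻².
At the subsolar point the surface absorbs S(1−A) and emits σT⁴ per unit area — no factor of 4, since only the local patch is in balance.
T = [855 × 0.66 / 5.67×10⁻⁸]^(1/4) = (9.95×10⁹)^(1/4) = 316 K.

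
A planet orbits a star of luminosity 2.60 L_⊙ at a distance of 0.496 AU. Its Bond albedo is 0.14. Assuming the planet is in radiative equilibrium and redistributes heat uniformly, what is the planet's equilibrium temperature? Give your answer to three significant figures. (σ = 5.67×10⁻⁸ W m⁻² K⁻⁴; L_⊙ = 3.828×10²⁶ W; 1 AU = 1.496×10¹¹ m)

T_eq ≈ 483 K

d = 0.496 AU = 7.42×10¹⁰ m.
L = 2.60 × 3.828×10²⁶ = 9.95×10²⁶ W.
Flux: S = L/(4πd²) = 9.95×10²⁶/(4π×(7.42×10¹⁰)²) = 1.44×10⁴ W m⁻².
Energy balance: absorbed = emitted ⇒ πR²·S(1−A) = 4πR²·σT_eq⁴, so T_eq⁴ = S(1−A)/(4σ).
T_eq = [1.44×10⁴ × 0.86 / (4 × 5.67×10⁻⁸)]^(1/4) = (5.45×10¹⁰)^(1/4) = 483 K.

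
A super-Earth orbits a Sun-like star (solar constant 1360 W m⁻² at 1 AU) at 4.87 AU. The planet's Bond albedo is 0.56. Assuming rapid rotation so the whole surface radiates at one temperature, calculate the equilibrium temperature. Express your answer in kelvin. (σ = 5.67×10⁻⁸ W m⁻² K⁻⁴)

T_eq ≈ 103 K

Flux at 4.87 AU: S = 1360/4.87² = 57.3 W m⁻².
Energy balance: absorbed = emitted ⇒ πR²·S(1−A) = 4πR²·σT_eq⁴, so T_eq⁴ = S(1−A)/(4σ).
T_eq = [57.3 × 0.44 / (4 × 5.67×10⁻⁸)]^(1/4) = (1.11×10⁸)^(1/4) = 103 K.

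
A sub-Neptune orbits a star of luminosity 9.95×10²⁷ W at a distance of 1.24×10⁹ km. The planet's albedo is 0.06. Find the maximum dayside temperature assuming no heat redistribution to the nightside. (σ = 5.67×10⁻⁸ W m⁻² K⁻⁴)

T_ss ≈ 304 K

d = 1.24×10⁹ km = 1.24×10¹² m.
Flux: S = L/(4πd²) = 9.95×10²⁷/(4π×(1.24×10¹²)²) = 515 W m⁻².
With no redistribution each surface element balances locally: S(1−A) = σT⁴.
T = [515 × 0.94 / 5.67×10⁻⁸]^(1/4) = (8.54×10⁹)^(1/4) = 304 K.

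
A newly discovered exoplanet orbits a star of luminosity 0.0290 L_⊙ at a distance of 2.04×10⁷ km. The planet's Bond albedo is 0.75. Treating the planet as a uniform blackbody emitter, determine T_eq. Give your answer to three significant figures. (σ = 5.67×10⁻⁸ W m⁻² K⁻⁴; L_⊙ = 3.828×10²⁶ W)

d = 2.04×10⁷ km = 2.04×10¹⁰ m.
L = 0.0290 × 3.828×10²⁶ = 1.11×10²⁵ W.
Flux: S = L/(4πd²) = 1.11×10²⁵/(4π×(2.04×10¹⁰)²) = 2120 W m⁻².
Energy balance: absorbed = emitted ⇒ πR²·S(1−A) = 4πR²·σT_eq⁴, so T_eq⁴ = S(1−A)/(4σ).
T_eq = [2120 × 0.25 / (4 × 5.67×10⁻⁸)]^(1/4) = (2.34×10⁹)^(1/4) = 220 K.

T_eq ≈ 220 K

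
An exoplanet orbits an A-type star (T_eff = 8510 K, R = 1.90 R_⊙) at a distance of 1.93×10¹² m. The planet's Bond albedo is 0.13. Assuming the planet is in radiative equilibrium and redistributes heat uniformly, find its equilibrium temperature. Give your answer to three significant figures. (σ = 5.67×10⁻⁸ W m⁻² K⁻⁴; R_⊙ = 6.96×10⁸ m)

T_eq ≈ 152 K

R_⋆ = 1.90 × 6.96×10⁸ = 1.32×10⁹ m.
L = 4πR_⋆²σT_⋆⁴ = 4π(1.32×10⁹)² × 5.67×10⁻⁸ × (8510)⁴ = 6.53×10²⁷ W.
S = L/(4πd²) = 140 W m⁻².
Energy balance: absorbed = emitted ⇒ πR²·S(1−A) = 4πR²·σT_eq⁴, so T_eq⁴ = S(1−A)/(4σ).
T_eq = [140 × 0.87 / (4 × 5.67×10⁻⁸)]^(1/4) = (5.36×10⁸)^(1/4) = 152 K.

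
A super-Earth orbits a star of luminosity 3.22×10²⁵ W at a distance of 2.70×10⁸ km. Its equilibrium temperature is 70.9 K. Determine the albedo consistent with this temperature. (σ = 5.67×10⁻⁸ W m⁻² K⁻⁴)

d = 2.70×10⁸ km = 2.70×10¹¹ m.
Flux: S = L/(4πd²) = 3.22×10²⁵/(4π×(2.70×10¹¹)²) = 35.1 W m⁻².
From T_eq⁴ = S(1−A)/(4σ): 1−A = 4σT_eq⁴/S.
1−A = 4 × 5.67×10⁻⁸ × (70.9)⁴ / 35.1 = 0.163.

A ≈ 0.84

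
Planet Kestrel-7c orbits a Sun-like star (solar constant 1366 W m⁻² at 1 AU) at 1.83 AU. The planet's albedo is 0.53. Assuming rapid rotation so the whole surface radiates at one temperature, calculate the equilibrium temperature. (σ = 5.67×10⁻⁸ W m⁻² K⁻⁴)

Flux at 1.83 AU: S = 1366/1.83² = 408 W m⁻².
Energy balance: absorbed = emitted ⇒ πR²·S(1−A) = 4πR²·σT_eq⁴, so T_eq⁴ = S(1−A)/(4σ).
T_eq = [408 × 0.47 / (4 × 5.67×10⁻⁸)]^(1/4) = (8.45×10⁸)^(1/4) = 171 K.

T_eq ≈ 171 K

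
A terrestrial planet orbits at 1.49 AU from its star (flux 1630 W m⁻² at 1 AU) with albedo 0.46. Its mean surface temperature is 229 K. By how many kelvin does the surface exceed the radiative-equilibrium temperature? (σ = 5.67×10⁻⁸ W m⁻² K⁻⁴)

ΔT ≈ 24.5 K

S = 1630/1.49² = 734.2 W m⁻².
T_eq = [S(1−A)/(4σ)]^(1/4) = [734.2×0.54/(4×5.67×10⁻⁸)]^(1/4) = 204.5 K.
ΔT = T_surf − T_eq = 229 − 204.5.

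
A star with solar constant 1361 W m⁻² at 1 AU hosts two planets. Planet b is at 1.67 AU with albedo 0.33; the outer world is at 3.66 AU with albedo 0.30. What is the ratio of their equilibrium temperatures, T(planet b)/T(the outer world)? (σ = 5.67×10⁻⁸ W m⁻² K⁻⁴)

T₁/T₂ ≈ 1.464

T_eq = [S₀(1−A)/(4σd²)]^(1/4), so T ∝ (1−A)^(1/4) / √d.
T₁ = [1361×0.67/(4×5.67×10⁻⁸×1.67²)]^(1/4) = 194.86 K.
T₂ = [1361×0.70/(4×5.67×10⁻⁸×3.66²)]^(1/4) = 133.07 K.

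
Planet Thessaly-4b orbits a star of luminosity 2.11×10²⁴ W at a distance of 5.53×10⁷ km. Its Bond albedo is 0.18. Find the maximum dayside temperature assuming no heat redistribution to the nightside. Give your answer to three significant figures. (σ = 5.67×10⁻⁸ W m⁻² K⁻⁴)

T_ss ≈ 168 K

d = 5.53×10⁷ km = 5.53×10¹⁰ m.
Flux: S = L/(4πd²) = 2.11×10²⁴/(4π×(5.53×10¹⁰)²) = 54.9 W m⁻².
With no redistribution each surface element balances locally: S(1−A) = σT⁴.
T = [54.9 × 0.82 / 5.67×10⁻⁸]^(1/4) = (7.94×10⁸)^(1/4) = 168 K.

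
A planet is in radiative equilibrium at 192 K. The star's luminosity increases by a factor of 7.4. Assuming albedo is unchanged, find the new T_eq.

T_eq ≈ 317 K

T_eq ∝ L^(1/4) · d^(−1/2).
T′ = 192 × 7.4^(1/4) = 317 K.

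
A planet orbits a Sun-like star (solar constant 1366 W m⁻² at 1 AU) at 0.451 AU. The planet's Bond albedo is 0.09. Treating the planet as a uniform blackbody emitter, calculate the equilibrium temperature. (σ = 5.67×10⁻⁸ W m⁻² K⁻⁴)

T_eq ≈ 405 K

Flux at 0.451 AU: S = 1366/0.451² = 6720 W m⁻².
Energy balance: absorbed = emitted ⇒ πR²·S(1−A) = 4πR²·σT_eq⁴, so T_eq⁴ = S(1−A)/(4σ).
T_eq = [6720 × 0.91 / (4 × 5.67×10⁻⁸)]^(1/4) = (2.69×10¹⁰)^(1/4) = 405 K.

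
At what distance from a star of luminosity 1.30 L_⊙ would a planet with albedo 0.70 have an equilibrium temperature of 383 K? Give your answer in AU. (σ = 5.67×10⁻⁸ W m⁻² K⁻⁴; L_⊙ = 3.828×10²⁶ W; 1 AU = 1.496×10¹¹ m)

d ≈ 0.330 AU

L = 1.30 × 3.828×10²⁶ = 4.98×10²⁶ W.
From T_eq⁴ = L(1−A)/(16πσd²): d = √[L(1−A)/(16πσT_eq⁴)].
d = √[4.98×10²⁶ × 0.30 / (16π × 5.67×10⁻⁸ × (383)⁴)] = 4.93×10¹⁰ m = 0.330 AU.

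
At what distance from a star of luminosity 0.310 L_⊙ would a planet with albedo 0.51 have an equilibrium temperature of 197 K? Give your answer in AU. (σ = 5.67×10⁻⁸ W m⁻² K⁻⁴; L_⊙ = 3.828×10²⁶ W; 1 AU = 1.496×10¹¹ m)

d ≈ 0.778 AU

L = 0.310 × 3.828×10²⁶ = 1.19×10²⁶ W.
From T_eq⁴ = L(1−A)/(16πσd²): d = √[L(1−A)/(16πσT_eq⁴)].
d = √[1.19×10²⁶ × 0.49 / (16π × 5.67×10⁻⁸ × (197)⁴)] = 1.16×10¹¹ m = 0.778 AU.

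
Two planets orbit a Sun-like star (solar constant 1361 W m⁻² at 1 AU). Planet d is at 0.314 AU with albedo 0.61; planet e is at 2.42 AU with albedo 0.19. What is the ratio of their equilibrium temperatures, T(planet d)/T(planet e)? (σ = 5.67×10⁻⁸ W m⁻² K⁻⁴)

T₁/T₂ ≈ 2.313

T_eq = [S₀(1−A)/(4σd²)]^(1/4), so T ∝ (1−A)^(1/4) / √d.
T₁ = [1361×0.39/(4×5.67×10⁻⁸×0.314²)]^(1/4) = 392.51 K.
T₂ = [1361×0.81/(4×5.67×10⁻⁸×2.42²)]^(1/4) = 169.73 K.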